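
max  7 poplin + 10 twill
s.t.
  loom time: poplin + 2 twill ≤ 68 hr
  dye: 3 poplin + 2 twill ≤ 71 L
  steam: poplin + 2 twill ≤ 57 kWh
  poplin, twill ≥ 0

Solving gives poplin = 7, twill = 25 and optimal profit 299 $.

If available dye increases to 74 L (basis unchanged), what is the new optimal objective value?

302

Check each constraint at x*: loom time 57/68 (slack 11); dye 71/71 (tight); steam 57/57 (tight).
By complementary slackness, y = 0 for the non-binding constraint.
From A_Bᵀ y = c: 3·y_dye + 1·y_steam = 7; 2·y_dye + 2·y_steam = 10.
Solving: y_dye = 1, y_steam = 4.
Δz = y_dye·Δb = 1 × (3) = 3, so new z* = 299 + 3 = 302.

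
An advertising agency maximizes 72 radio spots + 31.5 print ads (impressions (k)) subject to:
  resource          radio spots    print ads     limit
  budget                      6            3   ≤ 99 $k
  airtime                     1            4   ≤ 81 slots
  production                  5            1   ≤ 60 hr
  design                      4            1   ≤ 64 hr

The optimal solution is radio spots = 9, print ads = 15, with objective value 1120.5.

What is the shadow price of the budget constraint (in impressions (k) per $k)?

Check each constraint at x*: budget 99/99 (tight); airtime 69/81 (slack 12); production 60/60 (tight); design 51/64 (slack 13).
Since airtime, design are not tight, their duals are 0.
Dual feasibility on the basic columns requires 6·y_budget + 5·y_production = 72, 3·y_budget + 1·y_production = 31.5.
→ y_budget = 9.5 and y_production = 3.
Shadow price of budget = 9.5.

9.5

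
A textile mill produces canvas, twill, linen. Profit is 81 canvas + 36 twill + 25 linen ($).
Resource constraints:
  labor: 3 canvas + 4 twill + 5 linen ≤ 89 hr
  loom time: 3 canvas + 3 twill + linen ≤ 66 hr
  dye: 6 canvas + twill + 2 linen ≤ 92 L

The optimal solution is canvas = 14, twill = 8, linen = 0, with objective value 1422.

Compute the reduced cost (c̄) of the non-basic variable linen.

-2

At the optimum: labor uses 74 of 89 (slack = 15); loom time uses 66 of 66 (binding); dye uses 92 of 92 (binding).
Since labor is not tight, its dual is 0.
The binding rows give the dual system: 3·y_loom time + 6·y_dye = 81 and 3·y_loom time + 1·y_dye = 36.
This yields shadow prices y_loom time = 9, y_dye = 9.
Reduced cost of linen: c₃ − yᵀa₃ = 25 − (9·1 + 9·2) = 25 − 27 = -2.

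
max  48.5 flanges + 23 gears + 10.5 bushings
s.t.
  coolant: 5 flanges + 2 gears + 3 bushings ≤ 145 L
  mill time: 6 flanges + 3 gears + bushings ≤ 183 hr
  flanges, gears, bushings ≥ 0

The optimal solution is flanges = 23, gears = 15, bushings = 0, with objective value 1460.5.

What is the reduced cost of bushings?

Both coolant and mill time are binding at x*.
The binding rows give the dual system: 5·y_coolant + 6·y_mill time = 48.5 and 2·y_coolant + 3·y_mill time = 23.
Solving: y_coolant = 2.5, y_mill time = 6.
Reduced cost of bushings: c₃ − yᵀa₃ = 10.5 − (2.5·3 + 6·1) = 10.5 − 13.5 = -3.

-3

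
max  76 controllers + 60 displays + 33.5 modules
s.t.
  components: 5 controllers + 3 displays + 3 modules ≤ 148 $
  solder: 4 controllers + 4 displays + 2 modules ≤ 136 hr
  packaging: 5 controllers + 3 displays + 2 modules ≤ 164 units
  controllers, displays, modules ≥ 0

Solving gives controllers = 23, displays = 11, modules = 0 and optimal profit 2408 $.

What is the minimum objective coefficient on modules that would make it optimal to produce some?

Check each constraint at x*: components 148/148 (tight); solder 136/136 (tight); packaging 148/164 (slack 16).
By complementary slackness, y = 0 for the non-binding constraint.
The binding rows give the dual system: 5·y_components + 4·y_solder = 76 and 3·y_components + 4·y_solder = 60.
This yields shadow prices y_components = 8, y_solder = 9.
modules enters the basis when its profit ≥ yᵀa₃ = 8·3 + 9·2 = 42.

42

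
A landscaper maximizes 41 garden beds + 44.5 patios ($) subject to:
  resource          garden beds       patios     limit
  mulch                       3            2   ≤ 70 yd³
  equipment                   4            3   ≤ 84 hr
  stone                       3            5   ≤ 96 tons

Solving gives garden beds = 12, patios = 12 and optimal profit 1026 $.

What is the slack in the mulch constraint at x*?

mulch used = 3·12 + 2·12 = 60; slack = 70 − 60 = 10.

10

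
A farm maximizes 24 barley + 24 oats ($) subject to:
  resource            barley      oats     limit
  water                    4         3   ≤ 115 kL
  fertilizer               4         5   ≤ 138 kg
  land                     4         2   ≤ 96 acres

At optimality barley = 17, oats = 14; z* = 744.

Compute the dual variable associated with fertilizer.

4

At the optimum: water uses 110 of 115 (slack = 5); fertilizer uses 138 of 138 (binding); land uses 96 of 96 (binding).
By complementary slackness, y = 0 for the non-binding constraint.
From A_Bᵀ y = c: 4·y_fertilizer + 4·y_land = 24; 5·y_fertilizer + 2·y_land = 24.
→ y_fertilizer = 4 and y_land = 2.
Shadow price of fertilizer = 4.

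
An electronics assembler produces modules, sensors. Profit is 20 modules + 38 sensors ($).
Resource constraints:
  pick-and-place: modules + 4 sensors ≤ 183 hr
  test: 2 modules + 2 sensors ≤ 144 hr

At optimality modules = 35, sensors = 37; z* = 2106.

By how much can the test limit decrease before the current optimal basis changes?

52.5

Binding constraints: pick-and-place, test. The basis is B = [[1,4],[2,2]] with det -6.
Per unit decrease in test, x* moves by d = (-0.6667, 0.1667).
The basis stays optimal until modules reaches 0; allowable decrease = 52.5 hr.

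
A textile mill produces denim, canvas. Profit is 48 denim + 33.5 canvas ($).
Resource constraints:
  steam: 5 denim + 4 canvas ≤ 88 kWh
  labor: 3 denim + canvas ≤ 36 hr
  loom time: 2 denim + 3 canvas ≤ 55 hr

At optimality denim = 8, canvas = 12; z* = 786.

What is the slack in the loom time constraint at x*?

loom time used = 2·8 + 3·12 = 52; slack = 55 − 52 = 3.

3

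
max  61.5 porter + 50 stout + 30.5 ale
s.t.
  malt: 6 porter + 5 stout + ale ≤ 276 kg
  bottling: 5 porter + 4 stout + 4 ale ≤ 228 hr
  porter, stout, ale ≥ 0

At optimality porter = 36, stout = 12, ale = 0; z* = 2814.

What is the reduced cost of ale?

Both malt and bottling are binding at x*.
The binding rows give the dual system: 6·y_malt + 5·y_bottling = 61.5 and 5·y_malt + 4·y_bottling = 50.
This yields shadow prices y_malt = 4, y_bottling = 7.5.
Reduced cost of ale: c₃ − yᵀa₃ = 30.5 − (4·1 + 7.5·4) = 30.5 − 34 = -3.5.

-3.5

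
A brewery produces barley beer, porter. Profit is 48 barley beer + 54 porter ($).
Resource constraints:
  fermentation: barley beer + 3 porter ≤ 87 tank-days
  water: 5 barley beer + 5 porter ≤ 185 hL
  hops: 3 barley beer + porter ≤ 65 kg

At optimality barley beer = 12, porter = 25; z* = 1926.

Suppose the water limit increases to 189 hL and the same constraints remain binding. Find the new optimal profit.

Check each constraint at x*: fermentation 87/87 (tight); water 185/185 (tight); hops 61/65 (slack 4).
Since hops is not tight, its dual is 0.
The binding rows give the dual system: 1·y_fermentation + 5·y_water = 48 and 3·y_fermentation + 5·y_water = 54.
→ y_fermentation = 3 and y_water = 9.
Δz = y_water·Δb = 9 × (4) = 36, so new z* = 1926 + 36 = 1962.

1962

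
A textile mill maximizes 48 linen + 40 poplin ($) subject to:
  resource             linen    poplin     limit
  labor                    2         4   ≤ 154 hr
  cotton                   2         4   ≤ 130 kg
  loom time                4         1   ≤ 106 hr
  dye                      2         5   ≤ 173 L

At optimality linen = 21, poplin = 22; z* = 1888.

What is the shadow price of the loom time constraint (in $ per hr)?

Check each constraint at x*: labor 130/154 (slack 24); cotton 130/130 (tight); loom time 106/106 (tight); dye 152/173 (slack 21).
Since labor, dye are not tight, their duals are 0.
From A_Bᵀ y = c: 2·y_cotton + 4·y_loom time = 48; 4·y_cotton + 1·y_loom time = 40.
Solving: y_cotton = 8, y_loom time = 8.
Shadow price of loom time = 8.

8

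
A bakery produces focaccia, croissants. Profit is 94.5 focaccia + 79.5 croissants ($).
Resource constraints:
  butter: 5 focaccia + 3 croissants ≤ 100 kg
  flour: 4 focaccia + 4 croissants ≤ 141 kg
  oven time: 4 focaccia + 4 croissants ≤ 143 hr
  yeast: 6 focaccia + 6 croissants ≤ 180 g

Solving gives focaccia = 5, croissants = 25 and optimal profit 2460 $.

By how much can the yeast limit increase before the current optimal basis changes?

Binding constraints: butter, yeast. The basis is B = [[5,3],[6,6]] with det 12.
Per unit increase in yeast, x* moves by d = (-0.25, 0.4167).
The basis stays optimal until focaccia reaches 0; allowable increase = 20 g.

20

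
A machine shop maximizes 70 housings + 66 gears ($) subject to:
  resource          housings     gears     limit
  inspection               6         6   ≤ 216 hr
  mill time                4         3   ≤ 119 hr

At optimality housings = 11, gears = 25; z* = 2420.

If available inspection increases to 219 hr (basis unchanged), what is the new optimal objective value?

Both inspection and mill time are binding at x*.
The binding rows give the dual system: 6·y_inspection + 4·y_mill time = 70 and 6·y_inspection + 3·y_mill time = 66.
This yields shadow prices y_inspection = 9, y_mill time = 4.
Δz = y_inspection·Δb = 9 × (3) = 27, so new z* = 2420 + 27 = 2447.

2447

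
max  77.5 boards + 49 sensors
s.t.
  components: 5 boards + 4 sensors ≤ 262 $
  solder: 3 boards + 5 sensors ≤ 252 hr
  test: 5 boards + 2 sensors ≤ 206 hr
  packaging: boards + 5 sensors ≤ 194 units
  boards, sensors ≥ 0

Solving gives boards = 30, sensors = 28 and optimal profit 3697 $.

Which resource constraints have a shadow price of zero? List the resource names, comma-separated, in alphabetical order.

components: 262/262 (binding)
solder: 230/252 (slack 22)
test: 206/206 (binding)
packaging: 170/194 (slack 24)
By complementary slackness, a constraint with positive slack has shadow price 0 → packaging, solder.

packaging, solder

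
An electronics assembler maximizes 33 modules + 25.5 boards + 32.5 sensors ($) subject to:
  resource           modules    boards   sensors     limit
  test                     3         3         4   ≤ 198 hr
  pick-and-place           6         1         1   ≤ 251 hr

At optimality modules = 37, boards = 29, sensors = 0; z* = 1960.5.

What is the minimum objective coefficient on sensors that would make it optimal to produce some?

33.5

At the optimum: test uses 198 of 198 (binding); pick-and-place uses 251 of 251 (binding).
The binding rows give the dual system: 3·y_test + 6·y_pick-and-place = 33 and 3·y_test + 1·y_pick-and-place = 25.5.
→ y_test = 8 and y_pick-and-place = 1.5.
sensors enters the basis when its profit ≥ yᵀa₃ = 8·4 + 1.5·1 = 33.5.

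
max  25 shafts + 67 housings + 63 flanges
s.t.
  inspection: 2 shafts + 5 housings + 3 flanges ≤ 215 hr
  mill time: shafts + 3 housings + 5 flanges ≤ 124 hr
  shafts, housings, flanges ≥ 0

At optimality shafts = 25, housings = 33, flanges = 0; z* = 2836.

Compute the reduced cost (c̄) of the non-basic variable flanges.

Check each constraint at x*: inspection 215/215 (tight); mill time 124/124 (tight).
Dual feasibility on the basic columns requires 2·y_inspection + 1·y_mill time = 25, 5·y_inspection + 3·y_mill time = 67.
→ y_inspection = 8 and y_mill time = 9.
Reduced cost of flanges: c₃ − yᵀa₃ = 63 − (8·3 + 9·5) = 63 − 69 = -6.

-6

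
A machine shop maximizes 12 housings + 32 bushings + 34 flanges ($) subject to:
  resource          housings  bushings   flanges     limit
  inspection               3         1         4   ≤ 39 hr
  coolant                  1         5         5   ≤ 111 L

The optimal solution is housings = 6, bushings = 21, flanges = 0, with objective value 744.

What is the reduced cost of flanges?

-4

At the optimum: inspection uses 39 of 39 (binding); coolant uses 111 of 111 (binding).
The binding rows give the dual system: 3·y_inspection + 1·y_coolant = 12 and 1·y_inspection + 5·y_coolant = 32.
Solving: y_inspection = 2, y_coolant = 6.
Reduced cost of flanges: c₃ − yᵀa₃ = 34 − (2·4 + 6·5) = 34 − 38 = -4.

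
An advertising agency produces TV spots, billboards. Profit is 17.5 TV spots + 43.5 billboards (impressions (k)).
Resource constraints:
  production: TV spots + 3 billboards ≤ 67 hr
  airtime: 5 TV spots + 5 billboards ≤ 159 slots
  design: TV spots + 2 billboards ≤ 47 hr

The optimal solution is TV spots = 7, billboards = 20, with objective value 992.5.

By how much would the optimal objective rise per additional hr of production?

Check each constraint at x*: production 67/67 (tight); airtime 135/159 (slack 24); design 47/47 (tight).
Since airtime is not tight, its dual is 0.
Dual feasibility on the basic columns requires 1·y_production + 1·y_design = 17.5, 3·y_production + 2·y_design = 43.5.
Solving: y_production = 8.5, y_design = 9.
Shadow price of production = 8.5.

8.5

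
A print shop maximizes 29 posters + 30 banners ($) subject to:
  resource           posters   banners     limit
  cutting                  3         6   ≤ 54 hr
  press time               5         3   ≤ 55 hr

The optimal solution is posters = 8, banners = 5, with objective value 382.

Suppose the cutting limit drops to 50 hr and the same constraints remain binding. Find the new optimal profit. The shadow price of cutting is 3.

370

Δb = -4, so new z* = 382 + (3)·(-4) = 382 − 12 = 370.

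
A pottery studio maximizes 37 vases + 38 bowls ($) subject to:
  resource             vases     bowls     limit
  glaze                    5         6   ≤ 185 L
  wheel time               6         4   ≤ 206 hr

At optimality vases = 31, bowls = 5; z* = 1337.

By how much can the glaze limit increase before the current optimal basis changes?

Binding constraints: glaze, wheel time. The basis is B = [[5,6],[6,4]] with det -16.
Per unit increase in glaze, x* moves by d = (-0.25, 0.375).
The basis stays optimal until vases reaches 0; allowable increase = 124 L.

124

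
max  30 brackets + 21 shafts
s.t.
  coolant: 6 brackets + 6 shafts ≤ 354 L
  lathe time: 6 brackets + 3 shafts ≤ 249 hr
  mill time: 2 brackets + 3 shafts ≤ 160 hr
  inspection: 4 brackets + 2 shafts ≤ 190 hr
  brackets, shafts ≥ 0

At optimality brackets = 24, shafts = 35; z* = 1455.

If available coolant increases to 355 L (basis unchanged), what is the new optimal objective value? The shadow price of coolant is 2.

Δb = 1, so new z* = 1455 + (2)·(1) = 1455 + 2 = 1457.

1457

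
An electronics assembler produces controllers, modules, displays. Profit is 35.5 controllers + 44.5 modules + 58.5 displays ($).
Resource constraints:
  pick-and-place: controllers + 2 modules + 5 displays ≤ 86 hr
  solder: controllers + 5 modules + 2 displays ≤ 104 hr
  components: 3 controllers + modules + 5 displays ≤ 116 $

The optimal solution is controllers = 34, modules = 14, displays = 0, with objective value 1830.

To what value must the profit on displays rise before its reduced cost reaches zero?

61.5

At the optimum: pick-and-place uses 62 of 86 (slack = 24); solder uses 104 of 104 (binding); components uses 116 of 116 (binding).
Since pick-and-place is not tight, its dual is 0.
Dual feasibility on the basic columns requires 1·y_solder + 3·y_components = 35.5, 5·y_solder + 1·y_components = 44.5.
This yields shadow prices y_solder = 7, y_components = 9.5.
displays enters the basis when its profit ≥ yᵀa₃ = 7·2 + 9.5·5 = 61.5.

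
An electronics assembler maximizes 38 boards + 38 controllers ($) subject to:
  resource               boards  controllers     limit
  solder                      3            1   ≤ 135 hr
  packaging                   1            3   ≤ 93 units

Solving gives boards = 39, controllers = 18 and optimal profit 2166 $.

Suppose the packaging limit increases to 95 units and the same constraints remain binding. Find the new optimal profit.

Check each constraint at x*: solder 135/135 (tight); packaging 93/93 (tight).
From A_Bᵀ y = c: 3·y_solder + 1·y_packaging = 38; 1·y_solder + 3·y_packaging = 38.
This yields shadow prices y_solder = 9.5, y_packaging = 9.5.
Δz = y_packaging·Δb = 9.5 × (2) = 19, so new z* = 2166 + 19 = 2185.

2185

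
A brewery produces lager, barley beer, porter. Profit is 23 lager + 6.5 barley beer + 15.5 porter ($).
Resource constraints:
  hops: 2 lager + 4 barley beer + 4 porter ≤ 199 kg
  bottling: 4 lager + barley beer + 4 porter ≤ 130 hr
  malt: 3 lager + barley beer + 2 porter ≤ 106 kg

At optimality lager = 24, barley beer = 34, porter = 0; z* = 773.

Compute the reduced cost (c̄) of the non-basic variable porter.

Check each constraint at x*: hops 184/199 (slack 15); bottling 130/130 (tight); malt 106/106 (tight).
Slack constraints have shadow price 0 (complementary slackness).
Dual feasibility on the basic columns requires 4·y_bottling + 3·y_malt = 23, 1·y_bottling + 1·y_malt = 6.5.
This yields shadow prices y_bottling = 3.5, y_malt = 3.
Reduced cost of porter: c₃ − yᵀa₃ = 15.5 − (3.5·4 + 3·2) = 15.5 − 20 = -4.5.

-4.5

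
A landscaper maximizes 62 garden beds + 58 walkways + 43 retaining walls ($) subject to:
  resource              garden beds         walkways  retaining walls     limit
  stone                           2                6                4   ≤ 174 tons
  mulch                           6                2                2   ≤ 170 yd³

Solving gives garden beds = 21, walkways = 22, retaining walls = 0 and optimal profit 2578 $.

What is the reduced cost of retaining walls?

-1

At the optimum: stone uses 174 of 174 (binding); mulch uses 170 of 170 (binding).
The binding rows give the dual system: 2·y_stone + 6·y_mulch = 62 and 6·y_stone + 2·y_mulch = 58.
This yields shadow prices y_stone = 7, y_mulch = 8.
Reduced cost of retaining walls: c₃ − yᵀa₃ = 43 − (7·4 + 8·2) = 43 − 44 = -1.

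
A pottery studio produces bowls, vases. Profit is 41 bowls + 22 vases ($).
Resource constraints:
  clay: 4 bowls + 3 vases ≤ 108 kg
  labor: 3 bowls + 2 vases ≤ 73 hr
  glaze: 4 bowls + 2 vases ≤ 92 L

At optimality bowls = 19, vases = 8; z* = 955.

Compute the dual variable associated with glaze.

Check each constraint at x*: clay 100/108 (slack 8); labor 73/73 (tight); glaze 92/92 (tight).
Since clay is not tight, its dual is 0.
From A_Bᵀ y = c: 3·y_labor + 4·y_glaze = 41; 2·y_labor + 2·y_glaze = 22.
Solving: y_labor = 3, y_glaze = 8.
Shadow price of glaze = 8.

8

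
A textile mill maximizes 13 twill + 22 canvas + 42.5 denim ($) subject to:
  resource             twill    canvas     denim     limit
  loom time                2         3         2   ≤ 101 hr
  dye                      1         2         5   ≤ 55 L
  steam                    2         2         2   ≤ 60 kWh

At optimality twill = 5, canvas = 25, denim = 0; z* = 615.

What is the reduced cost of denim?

-6.5

At the optimum: loom time uses 85 of 101 (slack = 16); dye uses 55 of 55 (binding); steam uses 60 of 60 (binding).
Slack constraints have shadow price 0 (complementary slackness).
The binding rows give the dual system: 1·y_dye + 2·y_steam = 13 and 2·y_dye + 2·y_steam = 22.
→ y_dye = 9 and y_steam = 2.
Reduced cost of denim: c₃ − yᵀa₃ = 42.5 − (9·5 + 2·2) = 42.5 − 49 = -6.5.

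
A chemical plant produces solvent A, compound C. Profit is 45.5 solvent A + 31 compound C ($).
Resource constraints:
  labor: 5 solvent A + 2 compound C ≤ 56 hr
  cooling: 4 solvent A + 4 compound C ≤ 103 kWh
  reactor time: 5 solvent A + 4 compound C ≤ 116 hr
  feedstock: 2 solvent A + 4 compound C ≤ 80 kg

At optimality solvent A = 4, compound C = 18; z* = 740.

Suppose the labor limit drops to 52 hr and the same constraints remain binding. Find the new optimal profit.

710

Check each constraint at x*: labor 56/56 (tight); cooling 88/103 (slack 15); reactor time 92/116 (slack 24); feedstock 80/80 (tight).
Since cooling, reactor time are not tight, their duals are 0.
The binding rows give the dual system: 5·y_labor + 2·y_feedstock = 45.5 and 2·y_labor + 4·y_feedstock = 31.
Solving: y_labor = 7.5, y_feedstock = 4.
Δz = y_labor·Δb = 7.5 × (-4) = -30, so new z* = 740 − 30 = 710.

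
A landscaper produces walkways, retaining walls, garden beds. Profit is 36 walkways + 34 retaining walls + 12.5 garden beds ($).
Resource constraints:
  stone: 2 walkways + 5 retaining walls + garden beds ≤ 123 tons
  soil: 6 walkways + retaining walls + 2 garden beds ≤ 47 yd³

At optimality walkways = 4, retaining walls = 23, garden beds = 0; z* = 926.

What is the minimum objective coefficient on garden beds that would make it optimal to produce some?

14

At the optimum: stone uses 123 of 123 (binding); soil uses 47 of 47 (binding).
From A_Bᵀ y = c: 2·y_stone + 6·y_soil = 36; 5·y_stone + 1·y_soil = 34.
This yields shadow prices y_stone = 6, y_soil = 4.
garden beds enters the basis when its profit ≥ yᵀa₃ = 6·1 + 4·2 = 14.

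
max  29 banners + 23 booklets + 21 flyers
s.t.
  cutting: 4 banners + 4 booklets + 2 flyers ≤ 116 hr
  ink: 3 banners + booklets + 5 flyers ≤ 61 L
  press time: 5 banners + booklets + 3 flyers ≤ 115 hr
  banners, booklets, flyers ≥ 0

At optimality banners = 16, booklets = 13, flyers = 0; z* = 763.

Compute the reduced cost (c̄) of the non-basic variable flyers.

-4

Binding: cutting and ink. Non-binding: press time (22 unused).
By complementary slackness, y = 0 for the non-binding constraint.
From A_Bᵀ y = c: 4·y_cutting + 3·y_ink = 29; 4·y_cutting + 1·y_ink = 23.
This yields shadow prices y_cutting = 5, y_ink = 3.
Reduced cost of flyers: c₃ − yᵀa₃ = 21 − (5·2 + 3·5) = 21 − 25 = -4.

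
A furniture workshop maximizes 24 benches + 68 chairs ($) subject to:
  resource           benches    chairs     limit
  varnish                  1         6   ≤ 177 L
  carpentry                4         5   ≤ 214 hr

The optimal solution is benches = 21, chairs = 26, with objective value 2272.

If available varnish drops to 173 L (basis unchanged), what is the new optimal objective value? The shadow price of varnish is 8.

2240

Δb = -4, so new z* = 2272 + (8)·(-4) = 2272 − 32 = 2240.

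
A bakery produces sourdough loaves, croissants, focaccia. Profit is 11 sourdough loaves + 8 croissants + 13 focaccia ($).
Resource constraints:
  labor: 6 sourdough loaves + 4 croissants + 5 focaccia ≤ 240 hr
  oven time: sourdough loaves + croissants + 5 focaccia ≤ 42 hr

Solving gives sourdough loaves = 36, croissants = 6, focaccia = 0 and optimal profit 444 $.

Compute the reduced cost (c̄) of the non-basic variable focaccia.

-4.5

Check each constraint at x*: labor 240/240 (tight); oven time 42/42 (tight).
From A_Bᵀ y = c: 6·y_labor + 1·y_oven time = 11; 4·y_labor + 1·y_oven time = 8.
Solving: y_labor = 1.5, y_oven time = 2.
Reduced cost of focaccia: c₃ − yᵀa₃ = 13 − (1.5·5 + 2·5) = 13 − 17.5 = -4.5.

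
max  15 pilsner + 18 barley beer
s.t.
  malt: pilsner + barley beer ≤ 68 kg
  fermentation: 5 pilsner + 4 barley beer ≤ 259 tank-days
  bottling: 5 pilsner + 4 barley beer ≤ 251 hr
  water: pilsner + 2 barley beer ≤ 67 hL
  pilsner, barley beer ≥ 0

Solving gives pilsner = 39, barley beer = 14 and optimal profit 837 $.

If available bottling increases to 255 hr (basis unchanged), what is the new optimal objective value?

845

Check each constraint at x*: malt 53/68 (slack 15); fermentation 251/259 (slack 8); bottling 251/251 (tight); water 67/67 (tight).
Since malt, fermentation are not tight, their duals are 0.
From A_Bᵀ y = c: 5·y_bottling + 1·y_water = 15; 4·y_bottling + 2·y_water = 18.
Solving: y_bottling = 2, y_water = 5.
Δz = y_bottling·Δb = 2 × (4) = 8, so new z* = 837 + 8 = 845.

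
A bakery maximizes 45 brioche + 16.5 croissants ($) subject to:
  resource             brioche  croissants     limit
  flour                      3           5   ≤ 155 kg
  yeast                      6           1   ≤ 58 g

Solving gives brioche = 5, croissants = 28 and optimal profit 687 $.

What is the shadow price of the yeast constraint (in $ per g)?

Both flour and yeast are binding at x*.
Dual feasibility on the basic columns requires 3·y_flour + 6·y_yeast = 45, 5·y_flour + 1·y_yeast = 16.5.
Solving: y_flour = 2, y_yeast = 6.5.
Shadow price of yeast = 6.5.

6.5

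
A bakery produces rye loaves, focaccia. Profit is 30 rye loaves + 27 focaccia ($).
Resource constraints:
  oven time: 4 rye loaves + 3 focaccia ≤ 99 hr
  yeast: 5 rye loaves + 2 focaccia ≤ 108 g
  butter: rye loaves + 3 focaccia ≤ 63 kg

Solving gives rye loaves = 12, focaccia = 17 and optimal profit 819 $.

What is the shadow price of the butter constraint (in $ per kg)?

2

Check each constraint at x*: oven time 99/99 (tight); yeast 94/108 (slack 14); butter 63/63 (tight).
Since yeast is not tight, its dual is 0.
The binding rows give the dual system: 4·y_oven time + 1·y_butter = 30 and 3·y_oven time + 3·y_butter = 27.
This yields shadow prices y_oven time = 7, y_butter = 2.
Shadow price of butter = 2.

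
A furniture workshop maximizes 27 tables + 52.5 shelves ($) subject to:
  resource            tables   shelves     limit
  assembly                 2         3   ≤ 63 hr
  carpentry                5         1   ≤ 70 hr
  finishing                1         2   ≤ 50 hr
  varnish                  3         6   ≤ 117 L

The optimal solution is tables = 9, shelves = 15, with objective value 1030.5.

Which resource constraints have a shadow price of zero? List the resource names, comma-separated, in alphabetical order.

carpentry, finishing

assembly: 63/63 (binding)
carpentry: 60/70 (slack 10)
finishing: 39/50 (slack 11)
varnish: 117/117 (binding)
By complementary slackness, a constraint with positive slack has shadow price 0 → carpentry, finishing.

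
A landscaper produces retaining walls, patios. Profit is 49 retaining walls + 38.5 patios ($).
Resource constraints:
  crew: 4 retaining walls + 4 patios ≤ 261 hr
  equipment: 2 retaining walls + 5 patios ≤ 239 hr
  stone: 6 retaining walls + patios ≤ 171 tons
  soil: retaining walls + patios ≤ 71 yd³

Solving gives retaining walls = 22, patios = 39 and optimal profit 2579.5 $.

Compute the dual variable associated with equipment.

6.5

Binding: equipment and stone. Non-binding: crew (17 unused), soil (10 unused).
Since crew, soil are not tight, their duals are 0.
From A_Bᵀ y = c: 2·y_equipment + 6·y_stone = 49; 5·y_equipment + 1·y_stone = 38.5.
This yields shadow prices y_equipment = 6.5, y_stone = 6.
Shadow price of equipment = 6.5.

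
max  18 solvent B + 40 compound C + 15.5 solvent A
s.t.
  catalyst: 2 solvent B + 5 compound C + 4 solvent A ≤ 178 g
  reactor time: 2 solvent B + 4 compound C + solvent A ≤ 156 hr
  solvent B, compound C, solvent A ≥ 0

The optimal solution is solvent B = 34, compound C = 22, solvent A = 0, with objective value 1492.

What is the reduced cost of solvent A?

-5.5

Check each constraint at x*: catalyst 178/178 (tight); reactor time 156/156 (tight).
From A_Bᵀ y = c: 2·y_catalyst + 2·y_reactor time = 18; 5·y_catalyst + 4·y_reactor time = 40.
Solving: y_catalyst = 4, y_reactor time = 5.
Reduced cost of solvent A: c₃ − yᵀa₃ = 15.5 − (4·4 + 5·1) = 15.5 − 21 = -5.5.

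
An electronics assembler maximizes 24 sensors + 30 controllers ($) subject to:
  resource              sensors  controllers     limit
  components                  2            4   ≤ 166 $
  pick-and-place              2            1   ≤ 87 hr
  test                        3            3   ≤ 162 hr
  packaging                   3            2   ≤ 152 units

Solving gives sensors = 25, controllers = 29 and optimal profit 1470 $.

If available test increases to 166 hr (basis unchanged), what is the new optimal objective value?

1494

Check each constraint at x*: components 166/166 (tight); pick-and-place 79/87 (slack 8); test 162/162 (tight); packaging 133/152 (slack 19).
Since pick-and-place, packaging are not tight, their duals are 0.
Dual feasibility on the basic columns requires 2·y_components + 3·y_test = 24, 4·y_components + 3·y_test = 30.
This yields shadow prices y_components = 3, y_test = 6.
Δz = y_test·Δb = 6 × (4) = 24, so new z* = 1470 + 24 = 1494.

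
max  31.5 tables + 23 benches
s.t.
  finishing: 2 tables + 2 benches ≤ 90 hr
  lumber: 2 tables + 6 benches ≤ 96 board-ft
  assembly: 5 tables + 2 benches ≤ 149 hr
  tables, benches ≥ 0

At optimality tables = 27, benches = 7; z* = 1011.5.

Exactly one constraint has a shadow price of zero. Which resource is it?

finishing: 68/90 (slack 22)
lumber: 96/96 (binding)
assembly: 149/149 (binding)
By complementary slackness, a constraint with positive slack has shadow price 0 → finishing.

finishing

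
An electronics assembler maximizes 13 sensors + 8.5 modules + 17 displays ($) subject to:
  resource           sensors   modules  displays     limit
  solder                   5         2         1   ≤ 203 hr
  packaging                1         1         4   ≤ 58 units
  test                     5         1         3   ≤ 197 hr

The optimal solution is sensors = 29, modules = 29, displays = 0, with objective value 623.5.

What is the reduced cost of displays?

-6.5

Check each constraint at x*: solder 203/203 (tight); packaging 58/58 (tight); test 174/197 (slack 23).
By complementary slackness, y = 0 for the non-binding constraint.
From A_Bᵀ y = c: 5·y_solder + 1·y_packaging = 13; 2·y_solder + 1·y_packaging = 8.5.
Solving: y_solder = 1.5, y_packaging = 5.5.
Reduced cost of displays: c₃ − yᵀa₃ = 17 − (1.5·1 + 5.5·4) = 17 − 23.5 = -6.5.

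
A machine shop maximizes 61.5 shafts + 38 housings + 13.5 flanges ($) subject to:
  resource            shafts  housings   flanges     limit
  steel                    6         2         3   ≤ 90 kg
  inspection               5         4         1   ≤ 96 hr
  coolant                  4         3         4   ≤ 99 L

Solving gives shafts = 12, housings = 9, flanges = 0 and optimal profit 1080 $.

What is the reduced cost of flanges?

Check each constraint at x*: steel 90/90 (tight); inspection 96/96 (tight); coolant 75/99 (slack 24).
Slack constraints have shadow price 0 (complementary slackness).
The binding rows give the dual system: 6·y_steel + 5·y_inspection = 61.5 and 2·y_steel + 4·y_inspection = 38.
Solving: y_steel = 4, y_inspection = 7.5.
Reduced cost of flanges: c₃ − yᵀa₃ = 13.5 − (4·3 + 7.5·1) = 13.5 − 19.5 = -6.

-6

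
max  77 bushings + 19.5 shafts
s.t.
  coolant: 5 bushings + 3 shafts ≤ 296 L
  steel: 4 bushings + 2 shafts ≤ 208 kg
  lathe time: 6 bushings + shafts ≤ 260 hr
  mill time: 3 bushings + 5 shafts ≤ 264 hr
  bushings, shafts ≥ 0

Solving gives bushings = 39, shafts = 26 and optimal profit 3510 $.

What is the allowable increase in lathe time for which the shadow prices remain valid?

Binding constraints: steel, lathe time. The basis is B = [[4,2],[6,1]] with det -8.
Per unit increase in lathe time, x* moves by d = (0.25, -0.5).
The basis stays optimal until shafts reaches 0; allowable increase = 52 hr.

52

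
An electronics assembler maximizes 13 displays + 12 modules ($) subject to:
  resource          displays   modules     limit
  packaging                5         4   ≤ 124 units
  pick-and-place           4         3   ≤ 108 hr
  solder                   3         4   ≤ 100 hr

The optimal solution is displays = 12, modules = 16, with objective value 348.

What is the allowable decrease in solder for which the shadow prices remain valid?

25.6

Binding constraints: packaging, solder. The basis is B = [[5,4],[3,4]] with det 8.
Per unit decrease in solder, x* moves by d = (0.5, -0.625).
The basis stays optimal until modules reaches 0; allowable decrease = 25.6 hr.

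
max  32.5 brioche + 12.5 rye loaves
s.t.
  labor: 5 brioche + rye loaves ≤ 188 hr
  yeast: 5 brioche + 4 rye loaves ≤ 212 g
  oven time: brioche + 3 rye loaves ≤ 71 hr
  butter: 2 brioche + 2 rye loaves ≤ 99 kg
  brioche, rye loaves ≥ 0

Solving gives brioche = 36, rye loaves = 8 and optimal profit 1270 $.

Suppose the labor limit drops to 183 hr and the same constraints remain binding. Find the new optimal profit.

Binding: labor and yeast. Non-binding: oven time (11 unused), butter (11 unused).
Since oven time, butter are not tight, their duals are 0.
The binding rows give the dual system: 5·y_labor + 5·y_yeast = 32.5 and 1·y_labor + 4·y_yeast = 12.5.
→ y_labor = 4.5 and y_yeast = 2.
Δz = y_labor·Δb = 4.5 × (-5) = -22.5, so new z* = 1270 − 22.5 = 1247.5.

1247.5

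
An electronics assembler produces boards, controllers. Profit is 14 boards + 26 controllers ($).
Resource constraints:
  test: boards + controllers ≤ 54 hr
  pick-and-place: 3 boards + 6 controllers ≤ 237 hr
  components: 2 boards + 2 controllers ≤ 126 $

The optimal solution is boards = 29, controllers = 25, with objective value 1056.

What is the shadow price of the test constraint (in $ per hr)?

Binding: test and pick-and-place. Non-binding: components (18 unused).
Since components is not tight, its dual is 0.
From A_Bᵀ y = c: 1·y_test + 3·y_pick-and-place = 14; 1·y_test + 6·y_pick-and-place = 26.
Solving: y_test = 2, y_pick-and-place = 4.
Shadow price of test = 2.

2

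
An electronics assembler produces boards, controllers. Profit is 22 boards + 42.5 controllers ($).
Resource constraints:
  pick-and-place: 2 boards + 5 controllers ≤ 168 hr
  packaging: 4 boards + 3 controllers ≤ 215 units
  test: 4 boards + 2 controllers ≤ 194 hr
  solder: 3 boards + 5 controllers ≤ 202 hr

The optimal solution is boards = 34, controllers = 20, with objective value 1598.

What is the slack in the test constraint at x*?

18

test used = 4·34 + 2·20 = 176; slack = 194 − 176 = 18.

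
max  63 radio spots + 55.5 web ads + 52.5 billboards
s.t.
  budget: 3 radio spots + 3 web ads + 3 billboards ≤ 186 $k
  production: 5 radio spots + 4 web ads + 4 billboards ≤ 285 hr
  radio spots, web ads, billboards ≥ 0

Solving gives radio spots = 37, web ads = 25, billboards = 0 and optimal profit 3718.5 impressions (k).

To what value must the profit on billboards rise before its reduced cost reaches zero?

Check each constraint at x*: budget 186/186 (tight); production 285/285 (tight).
Dual feasibility on the basic columns requires 3·y_budget + 5·y_production = 63, 3·y_budget + 4·y_production = 55.5.
This yields shadow prices y_budget = 8.5, y_production = 7.5.
billboards enters the basis when its profit ≥ yᵀa₃ = 8.5·3 + 7.5·4 = 55.5.

55.5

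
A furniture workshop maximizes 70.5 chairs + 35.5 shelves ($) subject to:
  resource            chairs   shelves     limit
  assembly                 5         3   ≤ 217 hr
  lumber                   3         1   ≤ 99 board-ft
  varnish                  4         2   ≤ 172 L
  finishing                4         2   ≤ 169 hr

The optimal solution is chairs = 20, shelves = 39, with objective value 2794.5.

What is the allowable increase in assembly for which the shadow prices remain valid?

Binding constraints: assembly, lumber. The basis is B = [[5,3],[3,1]] with det -4.
Per unit increase in assembly, x* moves by d = (-0.25, 0.75).
The basis stays optimal until finishing becomes binding; allowable increase = 22 hr.

22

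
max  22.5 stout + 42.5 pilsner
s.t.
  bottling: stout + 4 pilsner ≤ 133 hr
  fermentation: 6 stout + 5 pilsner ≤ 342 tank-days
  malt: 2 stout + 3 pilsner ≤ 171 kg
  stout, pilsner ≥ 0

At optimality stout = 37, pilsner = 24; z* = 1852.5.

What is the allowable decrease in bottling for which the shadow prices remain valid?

76

Binding constraints: bottling, fermentation. The basis is B = [[1,4],[6,5]] with det -19.
Per unit decrease in bottling, x* moves by d = (0.2632, -0.3158).
The basis stays optimal until pilsner reaches 0; allowable decrease = 76 hr.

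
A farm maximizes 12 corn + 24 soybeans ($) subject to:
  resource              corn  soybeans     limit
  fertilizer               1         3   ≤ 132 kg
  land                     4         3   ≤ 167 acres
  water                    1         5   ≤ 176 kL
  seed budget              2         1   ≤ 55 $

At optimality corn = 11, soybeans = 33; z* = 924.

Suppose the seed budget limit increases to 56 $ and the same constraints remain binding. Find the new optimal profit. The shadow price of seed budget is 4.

928

Δb = 1, so new z* = 924 + (4)·(1) = 924 + 4 = 928.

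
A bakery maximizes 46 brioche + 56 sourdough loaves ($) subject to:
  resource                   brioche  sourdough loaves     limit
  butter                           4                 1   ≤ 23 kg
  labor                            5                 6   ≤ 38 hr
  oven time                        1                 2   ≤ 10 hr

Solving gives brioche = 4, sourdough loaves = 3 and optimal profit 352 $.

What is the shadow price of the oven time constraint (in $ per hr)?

At the optimum: butter uses 19 of 23 (slack = 4); labor uses 38 of 38 (binding); oven time uses 10 of 10 (binding).
Slack constraints have shadow price 0 (complementary slackness).
Dual feasibility on the basic columns requires 5·y_labor + 1·y_oven time = 46, 6·y_labor + 2·y_oven time = 56.
→ y_labor = 9 and y_oven time = 1.
Shadow price of oven time = 1.

1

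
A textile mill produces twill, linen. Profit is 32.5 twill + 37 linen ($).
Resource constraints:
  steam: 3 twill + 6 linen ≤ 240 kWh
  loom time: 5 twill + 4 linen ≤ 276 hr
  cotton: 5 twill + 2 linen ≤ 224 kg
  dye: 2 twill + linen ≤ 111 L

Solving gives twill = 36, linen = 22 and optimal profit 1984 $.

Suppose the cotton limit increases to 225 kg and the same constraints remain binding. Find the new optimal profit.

Check each constraint at x*: steam 240/240 (tight); loom time 268/276 (slack 8); cotton 224/224 (tight); dye 94/111 (slack 17).
Since loom time, dye are not tight, their duals are 0.
Dual feasibility on the basic columns requires 3·y_steam + 5·y_cotton = 32.5, 6·y_steam + 2·y_cotton = 37.
Solving: y_steam = 5, y_cotton = 3.5.
Δz = y_cotton·Δb = 3.5 × (1) = 3.5, so new z* = 1984 + 3.5 = 1987.5.

1987.5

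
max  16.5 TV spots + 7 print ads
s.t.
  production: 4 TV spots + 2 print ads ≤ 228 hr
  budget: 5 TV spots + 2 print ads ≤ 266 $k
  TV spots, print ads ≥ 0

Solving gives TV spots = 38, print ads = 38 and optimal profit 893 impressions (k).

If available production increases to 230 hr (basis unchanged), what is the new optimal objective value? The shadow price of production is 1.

895

Δb = 2, so new z* = 893 + (1)·(2) = 893 + 2 = 895.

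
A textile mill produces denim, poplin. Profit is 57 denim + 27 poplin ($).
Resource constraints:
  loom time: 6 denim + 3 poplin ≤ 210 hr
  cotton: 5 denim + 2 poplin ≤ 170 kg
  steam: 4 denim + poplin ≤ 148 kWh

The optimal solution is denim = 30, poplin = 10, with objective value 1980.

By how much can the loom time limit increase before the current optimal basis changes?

45

Binding constraints: loom time, cotton. The basis is B = [[6,3],[5,2]] with det -3.
Per unit increase in loom time, x* moves by d = (-0.6667, 1.6667).
The basis stays optimal until denim reaches 0; allowable increase = 45 hr.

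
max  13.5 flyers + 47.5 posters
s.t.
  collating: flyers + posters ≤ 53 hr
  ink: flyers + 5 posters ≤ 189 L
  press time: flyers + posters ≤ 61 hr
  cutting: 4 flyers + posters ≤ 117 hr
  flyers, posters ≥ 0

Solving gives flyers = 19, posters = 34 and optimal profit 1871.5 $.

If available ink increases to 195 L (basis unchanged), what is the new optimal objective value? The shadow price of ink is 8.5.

1922.5

Δb = 6, so new z* = 1871.5 + (8.5)·(6) = 1871.5 + 51 = 1922.5.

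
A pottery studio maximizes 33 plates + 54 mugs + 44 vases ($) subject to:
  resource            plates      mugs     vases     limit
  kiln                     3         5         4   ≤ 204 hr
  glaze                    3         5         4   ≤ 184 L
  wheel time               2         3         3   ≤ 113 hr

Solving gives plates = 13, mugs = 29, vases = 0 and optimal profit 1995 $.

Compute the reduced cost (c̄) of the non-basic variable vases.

Binding: glaze and wheel time. Non-binding: kiln (20 unused).
Slack constraints have shadow price 0 (complementary slackness).
From A_Bᵀ y = c: 3·y_glaze + 2·y_wheel time = 33; 5·y_glaze + 3·y_wheel time = 54.
→ y_glaze = 9 and y_wheel time = 3.
Reduced cost of vases: c₃ − yᵀa₃ = 44 − (9·4 + 3·3) = 44 − 45 = -1.

-1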